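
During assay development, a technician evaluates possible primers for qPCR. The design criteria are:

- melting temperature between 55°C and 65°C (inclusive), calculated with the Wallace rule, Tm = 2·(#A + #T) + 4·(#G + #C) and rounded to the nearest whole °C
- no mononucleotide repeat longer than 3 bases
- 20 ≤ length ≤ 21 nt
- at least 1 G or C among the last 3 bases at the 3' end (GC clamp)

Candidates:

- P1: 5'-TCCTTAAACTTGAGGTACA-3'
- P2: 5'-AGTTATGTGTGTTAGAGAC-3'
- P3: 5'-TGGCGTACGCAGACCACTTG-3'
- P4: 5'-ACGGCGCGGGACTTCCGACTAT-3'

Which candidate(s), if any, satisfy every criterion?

P1 (19 nt, A=6 T=6 G=3 C=4): Tm = 2·12 + 4·7 = 52°C, outside 55–65°C ✗; longest run = 3 ✓; length 19, outside 20–21 ✗; 3' end ACA has 1 G/C ✓ — fails.
P2 (19 nt, A=5 T=7 G=6 C=1): Tm = 2·12 + 4·7 = 52°C, outside 55–65°C ✗; longest run = 2 ✓; length 19, outside 20–21 ✗; 3' end GAC has 2 G/C ✓ — fails.
P3 (20 nt, A=4 T=4 G=6 C=6): Tm = 2·8 + 4·12 = 64°C ✓; longest run = 2 ✓; length 20 ✓; 3' end TTG has 1 G/C ✓ — passes.
P4 (22 nt, A=4 T=4 G=7 C=7): Tm = 2·8 + 4·14 = 72°C, outside 55–65°C ✗; longest run = 3 ✓; length 22, outside 20–21 ✗; 3' end TAT has 0 G/C, need ≥1 ✗ — fails.

P3 only.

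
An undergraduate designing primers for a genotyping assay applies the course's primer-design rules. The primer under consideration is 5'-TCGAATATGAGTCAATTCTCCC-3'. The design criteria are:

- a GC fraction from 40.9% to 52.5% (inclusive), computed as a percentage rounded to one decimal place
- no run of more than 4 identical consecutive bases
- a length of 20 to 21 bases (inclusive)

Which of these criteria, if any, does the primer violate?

Base counts: A=6, T=7, G=3, C=6 (length 22).
GC content: GC 9/22 = 40.9% ✓
homopolymer run: longest run = 3 ✓
length: length 22, outside 20–21 ✗

Fails: length.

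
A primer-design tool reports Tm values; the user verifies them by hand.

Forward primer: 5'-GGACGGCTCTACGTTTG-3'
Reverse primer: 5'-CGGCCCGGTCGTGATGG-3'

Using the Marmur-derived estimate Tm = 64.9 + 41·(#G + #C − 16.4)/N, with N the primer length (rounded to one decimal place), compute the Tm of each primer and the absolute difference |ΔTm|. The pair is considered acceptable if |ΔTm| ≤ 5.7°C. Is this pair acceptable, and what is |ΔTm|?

Forward: G+C = 10, N = 17 → Tm = 64.9 + 41·(10 − 16.4)/17 = 49.5°C.
Reverse: G+C = 13, N = 17 → Tm = 64.9 + 41·(13 − 16.4)/17 = 56.7°C.
|ΔTm| = |49.5 − 56.7| = 7.2°C, > 5.7°C.

|ΔTm| = 7.2°C; the pair is not acceptable.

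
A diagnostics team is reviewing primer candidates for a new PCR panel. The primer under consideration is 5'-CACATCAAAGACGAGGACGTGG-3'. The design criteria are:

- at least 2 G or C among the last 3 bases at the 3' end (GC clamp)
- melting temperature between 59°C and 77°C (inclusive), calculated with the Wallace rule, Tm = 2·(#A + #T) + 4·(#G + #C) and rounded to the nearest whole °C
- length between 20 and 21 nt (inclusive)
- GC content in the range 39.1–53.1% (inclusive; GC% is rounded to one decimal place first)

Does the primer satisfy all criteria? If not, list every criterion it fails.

Base counts: A=8, T=2, G=7, C=5 (length 22).
GC clamp: 3' end TGG has 2 G/C ✓
Tm: Tm = 2·10 + 4·12 = 68°C ✓
length: length 22, outside 20–21 ✗
GC content: GC 12/22 = 54.5%, outside 39.1–53.1% ✗

Fails: length, GC content.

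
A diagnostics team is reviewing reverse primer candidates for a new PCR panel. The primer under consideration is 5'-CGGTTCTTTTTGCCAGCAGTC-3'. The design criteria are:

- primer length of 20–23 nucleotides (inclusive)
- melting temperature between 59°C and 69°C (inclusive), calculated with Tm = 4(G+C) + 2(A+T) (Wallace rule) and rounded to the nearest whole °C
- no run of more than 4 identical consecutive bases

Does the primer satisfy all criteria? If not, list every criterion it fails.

Fails: homopolymer run.

Base counts: A=2, T=8, G=5, C=6 (length 21).
length: length 21 ✓
Tm: Tm = 2·10 + 4·11 = 64°C ✓
homopolymer run: longest run = 5, exceeds 4 ✗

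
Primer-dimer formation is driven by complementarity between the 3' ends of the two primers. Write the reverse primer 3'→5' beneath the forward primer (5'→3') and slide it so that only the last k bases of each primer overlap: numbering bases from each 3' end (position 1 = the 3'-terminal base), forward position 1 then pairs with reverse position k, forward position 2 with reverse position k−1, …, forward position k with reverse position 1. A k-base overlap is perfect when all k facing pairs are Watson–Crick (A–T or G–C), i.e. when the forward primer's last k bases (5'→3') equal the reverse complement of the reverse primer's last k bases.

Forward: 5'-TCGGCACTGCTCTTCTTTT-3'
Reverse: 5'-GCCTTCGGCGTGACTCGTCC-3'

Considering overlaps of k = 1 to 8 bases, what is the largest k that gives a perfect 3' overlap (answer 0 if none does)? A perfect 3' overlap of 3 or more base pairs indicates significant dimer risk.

Longest perfect overlap: 0 complementary base pairs; below the dimer-risk threshold (threshold 3).

Last 8 bases (5'→3') — forward …CTTCTTTT, reverse …ACTCGTCC.
Reverse complement of the reverse primer's last 8 bases: GGACGAGT; its first k bases are the reverse complement of the reverse primer's last k bases, so a perfect k-base overlap needs the forward primer's last k bases to equal them.
Comparing (forward last k vs required): k=1: T vs G ✗; k=2: TT vs GG ✗; k=3: TTT vs GGA ✗; k=4: TTTT vs GGAC ✗; k=5: CTTTT vs GGACG ✗; k=6: TCTTTT vs GGACGA ✗; k=7: TTCTTTT vs GGACGAG ✗; k=8: CTTCTTTT vs GGACGAGT ✗.
No overlap length from 1 to 8 is perfect, so the longest perfect 3' overlap is 0.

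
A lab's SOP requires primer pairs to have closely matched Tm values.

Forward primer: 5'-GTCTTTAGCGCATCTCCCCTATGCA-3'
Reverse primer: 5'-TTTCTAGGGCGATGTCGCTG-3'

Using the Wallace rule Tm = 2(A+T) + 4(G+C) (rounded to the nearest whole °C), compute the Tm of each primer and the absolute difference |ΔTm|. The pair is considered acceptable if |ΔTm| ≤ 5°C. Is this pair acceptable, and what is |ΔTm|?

Forward: A=4 T=8 G=4 C=9 → Tm = 2·12 + 4·13 = 76°C.
Reverse: A=2 T=7 G=7 C=4 → Tm = 2·9 + 4·11 = 62°C.
|ΔTm| = |76 − 62| = 14°C, > 5°C.

|ΔTm| = 14°C; the pair is not acceptable.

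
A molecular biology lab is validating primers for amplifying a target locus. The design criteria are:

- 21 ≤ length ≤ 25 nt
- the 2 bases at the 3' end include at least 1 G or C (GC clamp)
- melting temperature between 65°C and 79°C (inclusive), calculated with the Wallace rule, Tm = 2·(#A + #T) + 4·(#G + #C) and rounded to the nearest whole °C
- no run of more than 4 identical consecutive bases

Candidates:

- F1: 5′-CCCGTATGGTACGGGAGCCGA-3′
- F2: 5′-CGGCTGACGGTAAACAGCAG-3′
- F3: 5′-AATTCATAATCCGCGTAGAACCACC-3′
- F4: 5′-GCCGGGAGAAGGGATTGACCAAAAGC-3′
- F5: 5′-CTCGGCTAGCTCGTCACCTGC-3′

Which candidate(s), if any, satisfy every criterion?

F1, F3 and F5.

F1 (21 nt, A=4 T=3 G=8 C=6): length 21 ✓; 3' end GA has 1 G/C ✓; Tm = 2·7 + 4·14 = 70°C ✓; longest run = 3 ✓ — passes.
F2 (20 nt, A=6 T=2 G=7 C=5): length 20, outside 21–25 ✗; 3' end AG has 1 G/C ✓; Tm = 2·8 + 4·12 = 64°C, outside 65–79°C ✗; longest run = 3 ✓ — fails.
F3 (25 nt, A=9 T=5 G=3 C=8): length 25 ✓; 3' end CC has 2 G/C ✓; Tm = 2·14 + 4·11 = 72°C ✓; longest run = 2 ✓ — passes.
F4 (26 nt, A=9 T=2 G=10 C=5): length 26, outside 21–25 ✗; 3' end GC has 2 G/C ✓; Tm = 2·11 + 4·15 = 82°C, outside 65–79°C ✗; longest run = 4 ✓ — fails.
F5 (21 nt, A=2 T=5 G=5 C=9): length 21 ✓; 3' end GC has 2 G/C ✓; Tm = 2·7 + 4·14 = 70°C ✓; longest run = 2 ✓ — passes.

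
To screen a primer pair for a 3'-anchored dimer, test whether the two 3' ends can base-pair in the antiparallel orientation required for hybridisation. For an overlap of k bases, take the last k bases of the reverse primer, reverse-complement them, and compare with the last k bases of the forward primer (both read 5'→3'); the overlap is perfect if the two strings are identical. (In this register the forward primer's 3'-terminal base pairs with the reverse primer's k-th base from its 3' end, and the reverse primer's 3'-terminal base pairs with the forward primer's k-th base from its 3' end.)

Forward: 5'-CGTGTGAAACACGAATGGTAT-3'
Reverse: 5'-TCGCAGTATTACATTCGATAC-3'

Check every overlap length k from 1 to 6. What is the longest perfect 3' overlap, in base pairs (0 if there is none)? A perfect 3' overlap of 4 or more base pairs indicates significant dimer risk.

Last 6 bases (5'→3') — forward …TGGTAT, reverse …CGATAC.
Reverse complement of the reverse primer's last 6 bases: GTATCG; its first k bases are the reverse complement of the reverse primer's last k bases, so a perfect k-base overlap needs the forward primer's last k bases to equal them.
Comparing (forward last k vs required): k=1: T vs G ✗; k=2: AT vs GT ✗; k=3: TAT vs GTA ✗; k=4: GTAT vs GTAT ✓; k=5: GGTAT vs GTATC ✗; k=6: TGGTAT vs GTATCG ✗.
Only k = 4 is perfect, so the longest perfect 3' overlap is 4.

Longest perfect overlap: 4 complementary base pairs; significant dimer risk (threshold 4).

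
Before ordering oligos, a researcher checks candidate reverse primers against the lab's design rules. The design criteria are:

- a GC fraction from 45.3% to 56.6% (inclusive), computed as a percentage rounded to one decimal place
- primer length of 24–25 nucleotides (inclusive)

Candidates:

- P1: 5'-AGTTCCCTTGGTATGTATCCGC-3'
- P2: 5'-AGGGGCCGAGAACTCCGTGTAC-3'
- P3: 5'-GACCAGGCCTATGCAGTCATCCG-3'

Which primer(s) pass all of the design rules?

P1 (22 nt, A=3 T=8 G=5 C=6): GC 11/22 = 50.0% ✓; length 22, outside 24–25 ✗ — fails.
P2 (22 nt, A=5 T=3 G=8 C=6): GC 14/22 = 63.6%, outside 45.3–56.6% ✗; length 22, outside 24–25 ✗ — fails.
P3 (23 nt, A=5 T=4 G=6 C=8): GC 14/23 = 60.9%, outside 45.3–56.6% ✗; length 23, outside 24–25 ✗ — fails.

None of the candidates satisfy all criteria.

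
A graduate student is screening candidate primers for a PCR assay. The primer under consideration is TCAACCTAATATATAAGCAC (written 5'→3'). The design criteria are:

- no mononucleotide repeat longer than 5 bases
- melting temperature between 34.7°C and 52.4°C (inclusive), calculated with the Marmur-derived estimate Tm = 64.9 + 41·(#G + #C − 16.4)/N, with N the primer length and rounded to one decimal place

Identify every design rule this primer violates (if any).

Meets all criteria.

Base counts: A=9, T=5, G=1, C=5 (length 20).
homopolymer run: longest run = 2 ✓
Tm: Tm = 64.9 + 41·(6 − 16.4)/20 = 43.6°C ✓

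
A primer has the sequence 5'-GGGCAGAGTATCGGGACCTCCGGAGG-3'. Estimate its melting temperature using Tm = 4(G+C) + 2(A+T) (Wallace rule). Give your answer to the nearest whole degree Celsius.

88°C

Base counts: A=5, T=3, G=12, C=6 (length 26).
Tm = 2·(5+3) + 4·(12+6) = 2·8 + 4·18 = 16 + 72 = 88°C.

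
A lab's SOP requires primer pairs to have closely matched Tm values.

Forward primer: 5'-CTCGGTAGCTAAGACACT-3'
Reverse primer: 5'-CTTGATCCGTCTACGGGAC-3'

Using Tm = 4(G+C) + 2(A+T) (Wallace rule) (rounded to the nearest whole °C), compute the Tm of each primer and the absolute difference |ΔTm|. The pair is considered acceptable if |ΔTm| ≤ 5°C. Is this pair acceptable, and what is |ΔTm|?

|ΔTm| = 6°C; the pair is not acceptable.

Forward: A=5 T=4 G=4 C=5 → Tm = 2·9 + 4·9 = 54°C.
Reverse: A=3 T=5 G=5 C=6 → Tm = 2·8 + 4·11 = 60°C.
|ΔTm| = |54 − 60| = 6°C, > 5°C.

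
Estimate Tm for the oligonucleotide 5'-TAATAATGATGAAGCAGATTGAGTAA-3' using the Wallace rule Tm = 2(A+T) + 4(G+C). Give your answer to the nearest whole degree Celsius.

66°C

Base counts: A=12, T=7, G=6, C=1 (length 26).
Tm = 2·(12+7) + 4·(6+1) = 2·19 + 4·7 = 38 + 28 = 66°C.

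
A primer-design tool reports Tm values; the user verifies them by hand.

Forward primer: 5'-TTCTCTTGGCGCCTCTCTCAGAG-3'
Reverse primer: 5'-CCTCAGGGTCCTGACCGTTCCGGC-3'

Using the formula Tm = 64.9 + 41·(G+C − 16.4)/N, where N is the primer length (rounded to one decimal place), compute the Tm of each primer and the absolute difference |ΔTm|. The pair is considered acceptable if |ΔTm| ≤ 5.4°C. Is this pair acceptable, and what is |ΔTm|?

Forward: G+C = 13, N = 23 → Tm = 64.9 + 41·(13 − 16.4)/23 = 58.8°C.
Reverse: G+C = 17, N = 24 → Tm = 64.9 + 41·(17 − 16.4)/24 = 65.9°C.
|ΔTm| = |58.8 − 65.9| = 7.1°C, > 5.4°C.

|ΔTm| = 7.1°C; the pair is not acceptable.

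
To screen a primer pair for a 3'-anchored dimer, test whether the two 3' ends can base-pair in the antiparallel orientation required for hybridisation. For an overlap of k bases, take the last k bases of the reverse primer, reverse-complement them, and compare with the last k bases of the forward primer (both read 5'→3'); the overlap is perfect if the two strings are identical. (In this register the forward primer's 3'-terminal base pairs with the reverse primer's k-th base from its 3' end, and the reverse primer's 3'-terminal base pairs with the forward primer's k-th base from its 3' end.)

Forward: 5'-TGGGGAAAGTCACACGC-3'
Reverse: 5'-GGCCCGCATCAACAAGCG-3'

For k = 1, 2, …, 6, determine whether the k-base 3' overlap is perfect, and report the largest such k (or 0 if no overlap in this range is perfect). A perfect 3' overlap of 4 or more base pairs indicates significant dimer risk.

Last 6 bases (5'→3') — forward …ACACGC, reverse …CAAGCG.
Reverse complement of the reverse primer's last 6 bases: CGCTTG; its first k bases are the reverse complement of the reverse primer's last k bases, so a perfect k-base overlap needs the forward primer's last k bases to equal them.
Comparing (forward last k vs required): k=1: C vs C ✓; k=2: GC vs CG ✗; k=3: CGC vs CGC ✓; k=4: ACGC vs CGCT ✗; k=5: CACGC vs CGCTT ✗; k=6: ACACGC vs CGCTTG ✗.
Perfect overlaps at k = 1, 3; the largest is 3.

Longest perfect overlap: 3 complementary base pairs; below the dimer-risk threshold (threshold 4).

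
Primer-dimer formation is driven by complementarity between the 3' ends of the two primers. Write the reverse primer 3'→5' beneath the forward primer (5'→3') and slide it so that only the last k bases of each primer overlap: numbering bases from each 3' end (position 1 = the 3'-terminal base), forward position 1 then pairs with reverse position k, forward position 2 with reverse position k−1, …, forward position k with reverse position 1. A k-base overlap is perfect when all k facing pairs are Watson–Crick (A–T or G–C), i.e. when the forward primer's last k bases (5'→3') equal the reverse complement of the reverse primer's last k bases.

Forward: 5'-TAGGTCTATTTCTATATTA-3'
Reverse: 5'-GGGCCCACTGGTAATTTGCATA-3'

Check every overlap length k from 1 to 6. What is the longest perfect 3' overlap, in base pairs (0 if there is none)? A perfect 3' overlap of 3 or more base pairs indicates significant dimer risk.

Longest perfect overlap: 2 complementary base pairs; below the dimer-risk threshold (threshold 3).

Last 6 bases (5'→3') — forward …ATATTA, reverse …TGCATA.
Reverse complement of the reverse primer's last 6 bases: TATGCA; its first k bases are the reverse complement of the reverse primer's last k bases, so a perfect k-base overlap needs the forward primer's last k bases to equal them.
Comparing (forward last k vs required): k=1: A vs T ✗; k=2: TA vs TA ✓; k=3: TTA vs TAT ✗; k=4: ATTA vs TATG ✗; k=5: TATTA vs TATGC ✗; k=6: ATATTA vs TATGCA ✗.
Only k = 2 is perfect, so the longest perfect 3' overlap is 2.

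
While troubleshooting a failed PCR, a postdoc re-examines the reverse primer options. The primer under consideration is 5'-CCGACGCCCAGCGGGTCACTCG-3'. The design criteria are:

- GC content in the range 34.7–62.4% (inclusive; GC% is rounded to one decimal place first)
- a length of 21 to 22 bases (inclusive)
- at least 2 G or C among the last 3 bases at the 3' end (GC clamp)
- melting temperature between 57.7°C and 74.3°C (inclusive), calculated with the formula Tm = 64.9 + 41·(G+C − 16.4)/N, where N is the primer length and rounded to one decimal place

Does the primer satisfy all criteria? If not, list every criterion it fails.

Fails: GC content.

Base counts: A=3, T=2, G=7, C=10 (length 22).
GC content: GC 17/22 = 77.3%, outside 34.7–62.4% ✗
length: length 22 ✓
GC clamp: 3' end TCG has 2 G/C ✓
Tm: Tm = 64.9 + 41·(17 − 16.4)/22 = 66.0°C ✓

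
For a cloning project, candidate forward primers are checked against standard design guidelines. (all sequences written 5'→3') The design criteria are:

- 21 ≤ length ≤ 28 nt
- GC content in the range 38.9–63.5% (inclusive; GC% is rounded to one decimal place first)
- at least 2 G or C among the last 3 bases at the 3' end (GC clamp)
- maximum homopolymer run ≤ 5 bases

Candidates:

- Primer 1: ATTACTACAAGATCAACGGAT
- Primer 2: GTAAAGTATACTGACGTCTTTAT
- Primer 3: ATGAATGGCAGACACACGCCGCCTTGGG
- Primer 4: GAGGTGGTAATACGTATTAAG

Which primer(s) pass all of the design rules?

Primer 1 (21 nt, A=9 T=5 G=3 C=4): length 21 ✓; GC 7/21 = 33.3%, outside 38.9–63.5% ✗; 3' end GAT has 1 G/C, need ≥2 ✗; longest run = 2 ✓ — fails.
Primer 2 (23 nt, A=7 T=9 G=4 C=3): length 23 ✓; GC 7/23 = 30.4%, outside 38.9–63.5% ✗; 3' end TAT has 0 G/C, need ≥2 ✗; longest run = 3 ✓ — fails.
Primer 3 (28 nt, A=7 T=4 G=9 C=8): length 28 ✓; GC 17/28 = 60.7% ✓; 3' end GGG has 3 G/C ✓; longest run = 3 ✓ — passes.
Primer 4 (21 nt, A=7 T=6 G=7 C=1): length 21 ✓; GC 8/21 = 38.1%, outside 38.9–63.5% ✗; 3' end AAG has 1 G/C, need ≥2 ✗; longest run = 2 ✓ — fails.

Primer 3 only.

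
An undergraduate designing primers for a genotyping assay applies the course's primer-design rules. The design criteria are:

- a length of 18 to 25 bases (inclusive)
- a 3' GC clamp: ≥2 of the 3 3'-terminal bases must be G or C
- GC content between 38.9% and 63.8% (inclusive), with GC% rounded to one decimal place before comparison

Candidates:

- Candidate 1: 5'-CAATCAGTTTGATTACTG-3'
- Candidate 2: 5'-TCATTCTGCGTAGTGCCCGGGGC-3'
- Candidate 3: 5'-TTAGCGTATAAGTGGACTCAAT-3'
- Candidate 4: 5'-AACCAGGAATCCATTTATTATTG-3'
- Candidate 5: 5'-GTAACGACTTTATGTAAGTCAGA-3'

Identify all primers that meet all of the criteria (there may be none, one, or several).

None of the candidates satisfy all criteria.

Candidate 1 (18 nt, A=5 T=7 G=3 C=3): length 18 ✓; 3' end CTG has 2 G/C ✓; GC 6/18 = 33.3%, outside 38.9–63.8% ✗ — fails.
Candidate 2 (23 nt, A=2 T=6 G=8 C=7): length 23 ✓; 3' end GGC has 3 G/C ✓; GC 15/23 = 65.2%, outside 38.9–63.8% ✗ — fails.
Candidate 3 (22 nt, A=7 T=7 G=5 C=3): length 22 ✓; 3' end AAT has 0 G/C, need ≥2 ✗; GC 8/22 = 36.4%, outside 38.9–63.8% ✗ — fails.
Candidate 4 (23 nt, A=8 T=8 G=3 C=4): length 23 ✓; 3' end TTG has 1 G/C, need ≥2 ✗; GC 7/23 = 30.4%, outside 38.9–63.8% ✗ — fails.
Candidate 5 (23 nt, A=8 T=7 G=5 C=3): length 23 ✓; 3' end AGA has 1 G/C, need ≥2 ✗; GC 8/23 = 34.8%, outside 38.9–63.8% ✗ — fails.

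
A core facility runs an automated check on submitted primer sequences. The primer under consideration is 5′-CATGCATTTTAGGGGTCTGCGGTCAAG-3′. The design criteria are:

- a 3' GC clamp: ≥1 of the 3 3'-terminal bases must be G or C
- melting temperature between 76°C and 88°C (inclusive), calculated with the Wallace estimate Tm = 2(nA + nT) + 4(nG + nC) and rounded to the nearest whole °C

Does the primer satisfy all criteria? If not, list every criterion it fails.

Base counts: A=5, T=8, G=9, C=5 (length 27).
GC clamp: 3' end AAG has 1 G/C ✓
Tm: Tm = 2·13 + 4·14 = 82°C ✓

Meets all criteria.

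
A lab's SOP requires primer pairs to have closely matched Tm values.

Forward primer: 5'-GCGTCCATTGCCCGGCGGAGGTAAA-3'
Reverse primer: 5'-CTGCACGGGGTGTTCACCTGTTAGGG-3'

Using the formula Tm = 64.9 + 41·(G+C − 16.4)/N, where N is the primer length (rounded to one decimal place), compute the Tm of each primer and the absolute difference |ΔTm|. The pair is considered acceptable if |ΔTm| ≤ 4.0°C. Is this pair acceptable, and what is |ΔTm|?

Forward: G+C = 16, N = 25 → Tm = 64.9 + 41·(16 − 16.4)/25 = 64.2°C.
Reverse: G+C = 16, N = 26 → Tm = 64.9 + 41·(16 − 16.4)/26 = 64.3°C.
|ΔTm| = |64.2 − 64.3| = 0.1°C, ≤ 4.0°C.

|ΔTm| = 0.1°C; the pair is acceptable.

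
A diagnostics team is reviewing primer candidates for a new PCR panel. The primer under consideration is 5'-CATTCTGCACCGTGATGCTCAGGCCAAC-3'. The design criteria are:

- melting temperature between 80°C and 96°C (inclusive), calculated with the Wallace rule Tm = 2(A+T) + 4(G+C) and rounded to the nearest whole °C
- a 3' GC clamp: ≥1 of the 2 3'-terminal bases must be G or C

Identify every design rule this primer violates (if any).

Base counts: A=6, T=6, G=6, C=10 (length 28).
Tm: Tm = 2·12 + 4·16 = 88°C ✓
GC clamp: 3' end AC has 1 G/C ✓

Meets all criteria.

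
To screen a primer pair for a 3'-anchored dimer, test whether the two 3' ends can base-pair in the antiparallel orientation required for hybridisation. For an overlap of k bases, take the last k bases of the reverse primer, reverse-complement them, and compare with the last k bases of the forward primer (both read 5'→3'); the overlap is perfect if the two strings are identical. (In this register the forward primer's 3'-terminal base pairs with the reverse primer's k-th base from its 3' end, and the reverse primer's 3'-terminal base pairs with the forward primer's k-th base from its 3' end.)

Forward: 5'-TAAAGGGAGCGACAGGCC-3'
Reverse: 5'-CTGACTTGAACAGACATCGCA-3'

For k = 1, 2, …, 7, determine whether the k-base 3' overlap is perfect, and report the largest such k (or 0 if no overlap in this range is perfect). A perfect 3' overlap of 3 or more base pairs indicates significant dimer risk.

Last 7 bases (5'→3') — forward …ACAGGCC, reverse …CATCGCA.
Reverse complement of the reverse primer's last 7 bases: TGCGATG; its first k bases are the reverse complement of the reverse primer's last k bases, so a perfect k-base overlap needs the forward primer's last k bases to equal them.
Comparing (forward last k vs required): k=1: C vs T ✗; k=2: CC vs TG ✗; k=3: GCC vs TGC ✗; k=4: GGCC vs TGCG ✗; k=5: AGGCC vs TGCGA ✗; k=6: CAGGCC vs TGCGAT ✗; k=7: ACAGGCC vs TGCGATG ✗.
No overlap length from 1 to 7 is perfect, so the longest perfect 3' overlap is 0.

Longest perfect overlap: 0 complementary base pairs; below the dimer-risk threshold (threshold 3).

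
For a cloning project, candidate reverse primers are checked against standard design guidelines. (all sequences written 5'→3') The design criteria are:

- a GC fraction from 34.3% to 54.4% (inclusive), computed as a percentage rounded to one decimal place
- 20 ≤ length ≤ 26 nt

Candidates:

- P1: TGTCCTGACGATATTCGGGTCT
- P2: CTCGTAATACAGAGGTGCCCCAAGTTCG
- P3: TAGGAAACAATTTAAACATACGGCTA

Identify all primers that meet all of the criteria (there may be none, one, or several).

P1 (22 nt, A=3 T=8 G=6 C=5): GC 11/22 = 50.0% ✓; length 22 ✓ — passes.
P2 (28 nt, A=7 T=6 G=7 C=8): GC 15/28 = 53.6% ✓; length 28, outside 20–26 ✗ — fails.
P3 (26 nt, A=12 T=6 G=4 C=4): GC 8/26 = 30.8%, outside 34.3–54.4% ✗; length 26 ✓ — fails.

P1 only.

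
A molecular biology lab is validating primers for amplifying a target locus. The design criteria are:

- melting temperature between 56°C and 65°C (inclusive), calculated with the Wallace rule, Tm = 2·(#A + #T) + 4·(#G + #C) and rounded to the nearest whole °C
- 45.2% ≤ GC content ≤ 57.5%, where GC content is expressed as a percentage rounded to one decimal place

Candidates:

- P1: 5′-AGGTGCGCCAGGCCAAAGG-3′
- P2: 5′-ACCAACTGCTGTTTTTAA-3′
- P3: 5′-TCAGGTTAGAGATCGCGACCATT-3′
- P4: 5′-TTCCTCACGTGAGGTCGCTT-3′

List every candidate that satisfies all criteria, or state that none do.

P1 (19 nt, A=5 T=1 G=8 C=5): Tm = 2·6 + 4·13 = 64°C ✓; GC 13/19 = 68.4%, outside 45.2–57.5% ✗ — fails.
P2 (18 nt, A=5 T=7 G=2 C=4): Tm = 2·12 + 4·6 = 48°C, outside 56–65°C ✗; GC 6/18 = 33.3%, outside 45.2–57.5% ✗ — fails.
P3 (23 nt, A=6 T=6 G=6 C=5): Tm = 2·12 + 4·11 = 68°C, outside 56–65°C ✗; GC 11/23 = 47.8% ✓ — fails.
P4 (20 nt, A=2 T=7 G=5 C=6): Tm = 2·9 + 4·11 = 62°C ✓; GC 11/20 = 55.0% ✓ — passes.

P4 only.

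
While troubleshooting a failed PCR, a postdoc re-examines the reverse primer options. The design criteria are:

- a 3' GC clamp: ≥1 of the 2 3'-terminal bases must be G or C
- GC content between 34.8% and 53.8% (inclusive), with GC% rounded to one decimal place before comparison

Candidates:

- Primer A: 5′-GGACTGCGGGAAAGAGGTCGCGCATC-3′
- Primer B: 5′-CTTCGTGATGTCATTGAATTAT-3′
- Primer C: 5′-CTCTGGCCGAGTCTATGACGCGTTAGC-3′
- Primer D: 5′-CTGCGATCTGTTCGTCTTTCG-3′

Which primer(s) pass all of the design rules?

Primer A (26 nt, A=6 T=3 G=11 C=6): 3' end TC has 1 G/C ✓; GC 17/26 = 65.4%, outside 34.8–53.8% ✗ — fails.
Primer B (22 nt, A=5 T=10 G=4 C=3): 3' end AT has 0 G/C, need ≥1 ✗; GC 7/22 = 31.8%, outside 34.8–53.8% ✗ — fails.
Primer C (27 nt, A=4 T=7 G=8 C=8): 3' end GC has 2 G/C ✓; GC 16/27 = 59.3%, outside 34.8–53.8% ✗ — fails.
Primer D (21 nt, A=1 T=9 G=5 C=6): 3' end CG has 2 G/C ✓; GC 11/21 = 52.4% ✓ — passes.

Primer D only.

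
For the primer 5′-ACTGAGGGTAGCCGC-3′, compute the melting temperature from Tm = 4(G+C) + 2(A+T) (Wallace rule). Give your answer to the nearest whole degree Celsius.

Base counts: A=3, T=2, G=6, C=4 (length 15).
Tm = 2·(3+2) + 4·(6+4) = 2·5 + 4·10 = 10 + 40 = 50°C.

50°C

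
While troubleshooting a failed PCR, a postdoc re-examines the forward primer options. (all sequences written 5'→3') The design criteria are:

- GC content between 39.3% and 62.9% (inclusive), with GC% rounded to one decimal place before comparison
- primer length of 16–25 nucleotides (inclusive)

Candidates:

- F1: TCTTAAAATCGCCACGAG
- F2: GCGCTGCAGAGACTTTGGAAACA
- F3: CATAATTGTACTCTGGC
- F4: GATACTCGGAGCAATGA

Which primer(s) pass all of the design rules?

F1 (18 nt, A=6 T=4 G=3 C=5): GC 8/18 = 44.4% ✓; length 18 ✓ — passes.
F2 (23 nt, A=7 T=4 G=7 C=5): GC 12/23 = 52.2% ✓; length 23 ✓ — passes.
F3 (17 nt, A=4 T=6 G=3 C=4): GC 7/17 = 41.2% ✓; length 17 ✓ — passes.
F4 (17 nt, A=6 T=3 G=5 C=3): GC 8/17 = 47.1% ✓; length 17 ✓ — passes.

F1, F2, F3 and F4.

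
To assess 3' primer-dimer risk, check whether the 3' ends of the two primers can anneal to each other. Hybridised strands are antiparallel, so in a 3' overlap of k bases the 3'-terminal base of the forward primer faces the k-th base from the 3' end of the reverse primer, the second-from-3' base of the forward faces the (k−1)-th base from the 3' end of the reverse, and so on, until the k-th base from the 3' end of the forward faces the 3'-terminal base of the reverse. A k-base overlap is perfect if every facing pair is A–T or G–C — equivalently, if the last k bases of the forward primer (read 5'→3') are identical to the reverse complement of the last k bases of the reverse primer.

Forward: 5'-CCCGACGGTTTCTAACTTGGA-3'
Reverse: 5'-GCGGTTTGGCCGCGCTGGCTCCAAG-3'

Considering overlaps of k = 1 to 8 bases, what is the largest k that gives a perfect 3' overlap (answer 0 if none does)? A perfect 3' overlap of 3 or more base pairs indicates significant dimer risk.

Last 8 bases (5'→3') — forward …AACTTGGA, reverse …GCTCCAAG.
Reverse complement of the reverse primer's last 8 bases: CTTGGAGC; its first k bases are the reverse complement of the reverse primer's last k bases, so a perfect k-base overlap needs the forward primer's last k bases to equal them.
Comparing (forward last k vs required): k=1: A vs C ✗; k=2: GA vs CT ✗; k=3: GGA vs CTT ✗; k=4: TGGA vs CTTG ✗; k=5: TTGGA vs CTTGG ✗; k=6: CTTGGA vs CTTGGA ✓; k=7: ACTTGGA vs CTTGGAG ✗; k=8: AACTTGGA vs CTTGGAGC ✗.
Only k = 6 is perfect, so the longest perfect 3' overlap is 6.

Longest perfect overlap: 6 complementary base pairs; significant dimer risk (threshold 3).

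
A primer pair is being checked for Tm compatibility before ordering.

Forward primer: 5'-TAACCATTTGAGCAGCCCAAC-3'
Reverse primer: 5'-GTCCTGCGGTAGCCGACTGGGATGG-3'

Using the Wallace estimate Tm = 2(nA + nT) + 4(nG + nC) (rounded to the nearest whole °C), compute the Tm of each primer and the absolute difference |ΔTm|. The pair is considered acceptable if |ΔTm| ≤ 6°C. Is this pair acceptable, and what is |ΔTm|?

|ΔTm| = 22°C; the pair is not acceptable.

Forward: A=7 T=4 G=3 C=7 → Tm = 2·11 + 4·10 = 62°C.
Reverse: A=3 T=5 G=11 C=6 → Tm = 2·8 + 4·17 = 84°C.
|ΔTm| = |62 − 84| = 22°C, > 6°C.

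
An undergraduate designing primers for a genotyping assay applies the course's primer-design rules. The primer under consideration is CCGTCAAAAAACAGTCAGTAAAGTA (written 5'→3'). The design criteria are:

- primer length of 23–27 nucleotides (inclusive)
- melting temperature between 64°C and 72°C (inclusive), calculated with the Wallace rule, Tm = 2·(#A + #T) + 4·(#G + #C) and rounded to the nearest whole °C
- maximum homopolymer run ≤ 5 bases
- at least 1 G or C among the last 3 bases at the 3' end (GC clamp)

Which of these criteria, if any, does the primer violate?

Base counts: A=12, T=4, G=4, C=5 (length 25).
length: length 25 ✓
Tm: Tm = 2·16 + 4·9 = 68°C ✓
homopolymer run: longest run = 6, exceeds 5 ✗
GC clamp: 3' end GTA has 1 G/C ✓

Fails: homopolymer run.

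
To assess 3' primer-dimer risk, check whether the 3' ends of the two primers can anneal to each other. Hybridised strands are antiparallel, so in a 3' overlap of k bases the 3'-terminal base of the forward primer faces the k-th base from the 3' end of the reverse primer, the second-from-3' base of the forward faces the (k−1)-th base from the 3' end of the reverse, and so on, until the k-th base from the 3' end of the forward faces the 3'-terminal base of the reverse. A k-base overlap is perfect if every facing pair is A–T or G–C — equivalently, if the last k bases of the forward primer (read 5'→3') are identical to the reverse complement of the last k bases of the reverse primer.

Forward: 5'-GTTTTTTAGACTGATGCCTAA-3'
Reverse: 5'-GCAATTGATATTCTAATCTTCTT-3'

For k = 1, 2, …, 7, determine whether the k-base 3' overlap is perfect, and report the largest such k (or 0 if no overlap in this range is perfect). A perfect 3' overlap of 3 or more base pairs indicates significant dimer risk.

Longest perfect overlap: 2 complementary base pairs; below the dimer-risk threshold (threshold 3).

Last 7 bases (5'→3') — forward …TGCCTAA, reverse …TCTTCTT.
Reverse complement of the reverse primer's last 7 bases: AAGAAGA; its first k bases are the reverse complement of the reverse primer's last k bases, so a perfect k-base overlap needs the forward primer's last k bases to equal them.
Comparing (forward last k vs required): k=1: A vs A ✓; k=2: AA vs AA ✓; k=3: TAA vs AAG ✗; k=4: CTAA vs AAGA ✗; k=5: CCTAA vs AAGAA ✗; k=6: GCCTAA vs AAGAAG ✗; k=7: TGCCTAA vs AAGAAGA ✗.
Perfect overlaps at k = 1, 2; the largest is 2.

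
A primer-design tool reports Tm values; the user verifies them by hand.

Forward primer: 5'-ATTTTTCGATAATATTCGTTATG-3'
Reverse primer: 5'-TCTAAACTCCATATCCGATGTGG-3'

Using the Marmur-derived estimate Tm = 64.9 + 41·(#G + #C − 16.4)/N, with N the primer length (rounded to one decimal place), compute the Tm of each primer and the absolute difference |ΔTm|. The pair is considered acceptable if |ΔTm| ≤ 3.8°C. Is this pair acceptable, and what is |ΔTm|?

Forward: G+C = 5, N = 23 → Tm = 64.9 + 41·(5 − 16.4)/23 = 44.6°C.
Reverse: G+C = 10, N = 23 → Tm = 64.9 + 41·(10 − 16.4)/23 = 53.5°C.
|ΔTm| = |44.6 − 53.5| = 8.9°C, > 3.8°C.

|ΔTm| = 8.9°C; the pair is not acceptable.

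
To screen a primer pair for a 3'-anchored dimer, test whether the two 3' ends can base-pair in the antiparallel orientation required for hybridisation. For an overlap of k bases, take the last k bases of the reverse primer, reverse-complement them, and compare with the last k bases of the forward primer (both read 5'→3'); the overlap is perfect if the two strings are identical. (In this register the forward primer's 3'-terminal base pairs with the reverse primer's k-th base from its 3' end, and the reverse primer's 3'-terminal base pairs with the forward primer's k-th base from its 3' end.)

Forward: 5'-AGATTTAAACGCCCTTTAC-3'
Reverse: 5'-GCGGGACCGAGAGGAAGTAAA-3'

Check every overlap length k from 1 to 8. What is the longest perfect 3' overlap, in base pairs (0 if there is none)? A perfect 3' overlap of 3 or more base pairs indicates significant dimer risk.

Longest perfect overlap: 5 complementary base pairs; significant dimer risk (threshold 3).

Last 8 bases (5'→3') — forward …CCCTTTAC, reverse …GAAGTAAA.
Reverse complement of the reverse primer's last 8 bases: TTTACTTC; its first k bases are the reverse complement of the reverse primer's last k bases, so a perfect k-base overlap needs the forward primer's last k bases to equal them.
Comparing (forward last k vs required): k=1: C vs T ✗; k=2: AC vs TT ✗; k=3: TAC vs TTT ✗; k=4: TTAC vs TTTA ✗; k=5: TTTAC vs TTTAC ✓; k=6: CTTTAC vs TTTACT ✗; k=7: CCTTTAC vs TTTACTT ✗; k=8: CCCTTTAC vs TTTACTTC ✗.
Only k = 5 is perfect, so the longest perfect 3' overlap is 5.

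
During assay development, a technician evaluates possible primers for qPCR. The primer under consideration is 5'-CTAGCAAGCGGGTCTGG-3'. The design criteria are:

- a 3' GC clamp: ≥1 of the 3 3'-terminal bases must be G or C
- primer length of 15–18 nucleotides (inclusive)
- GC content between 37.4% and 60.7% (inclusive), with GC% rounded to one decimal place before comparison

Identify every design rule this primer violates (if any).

Fails: GC content.

Base counts: A=3, T=3, G=7, C=4 (length 17).
GC clamp: 3' end TGG has 2 G/C ✓
length: length 17 ✓
GC content: GC 11/17 = 64.7%, outside 37.4–60.7% ✗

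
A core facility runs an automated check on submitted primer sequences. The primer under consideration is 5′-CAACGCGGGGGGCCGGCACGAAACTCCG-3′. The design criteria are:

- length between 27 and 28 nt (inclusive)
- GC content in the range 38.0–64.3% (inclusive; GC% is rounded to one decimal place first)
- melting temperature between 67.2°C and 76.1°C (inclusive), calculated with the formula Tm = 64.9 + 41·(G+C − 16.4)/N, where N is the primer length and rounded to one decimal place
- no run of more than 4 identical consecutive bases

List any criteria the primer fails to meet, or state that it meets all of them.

Fails: GC content, homopolymer run.

Base counts: A=6, T=1, G=11, C=10 (length 28).
length: length 28 ✓
GC content: GC 21/28 = 75.0%, outside 38.0–64.3% ✗
Tm: Tm = 64.9 + 41·(21 − 16.4)/28 = 71.6°C ✓
homopolymer run: longest run = 6, exceeds 4 ✗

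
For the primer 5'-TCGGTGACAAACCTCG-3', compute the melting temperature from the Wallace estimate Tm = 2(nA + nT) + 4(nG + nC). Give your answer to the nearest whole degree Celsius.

Base counts: A=4, T=3, G=4, C=5 (length 16).
Tm = 2·(4+3) + 4·(4+5) = 2·7 + 4·9 = 14 + 36 = 50°C.

50°C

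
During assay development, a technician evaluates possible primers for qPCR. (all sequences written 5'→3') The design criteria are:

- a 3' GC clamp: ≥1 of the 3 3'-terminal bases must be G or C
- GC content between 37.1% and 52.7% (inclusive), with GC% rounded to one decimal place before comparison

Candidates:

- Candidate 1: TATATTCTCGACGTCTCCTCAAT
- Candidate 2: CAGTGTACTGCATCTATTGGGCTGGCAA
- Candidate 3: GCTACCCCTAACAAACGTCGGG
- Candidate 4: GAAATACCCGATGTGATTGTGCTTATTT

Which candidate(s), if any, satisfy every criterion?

Candidate 2 only.

Candidate 1 (23 nt, A=5 T=9 G=2 C=7): 3' end AAT has 0 G/C, need ≥1 ✗; GC 9/23 = 39.1% ✓ — fails.
Candidate 2 (28 nt, A=6 T=8 G=8 C=6): 3' end CAA has 1 G/C ✓; GC 14/28 = 50.0% ✓ — passes.
Candidate 3 (22 nt, A=6 T=3 G=5 C=8): 3' end GGG has 3 G/C ✓; GC 13/22 = 59.1%, outside 37.1–52.7% ✗ — fails.
Candidate 4 (28 nt, A=7 T=11 G=6 C=4): 3' end TTT has 0 G/C, need ≥1 ✗; GC 10/28 = 35.7%, outside 37.1–52.7% ✗ — fails.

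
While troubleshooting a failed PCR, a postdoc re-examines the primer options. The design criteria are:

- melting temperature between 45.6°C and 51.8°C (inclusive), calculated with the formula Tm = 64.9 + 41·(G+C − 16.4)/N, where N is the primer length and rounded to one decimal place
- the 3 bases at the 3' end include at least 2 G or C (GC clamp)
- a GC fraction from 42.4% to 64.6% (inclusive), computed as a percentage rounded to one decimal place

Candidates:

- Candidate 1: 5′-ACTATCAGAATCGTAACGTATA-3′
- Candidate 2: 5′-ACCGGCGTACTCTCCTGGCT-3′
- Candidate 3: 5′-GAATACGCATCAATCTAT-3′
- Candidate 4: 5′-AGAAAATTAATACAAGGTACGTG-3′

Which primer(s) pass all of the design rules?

None of the candidates satisfy all criteria.

Candidate 1 (22 nt, A=9 T=6 G=3 C=4): Tm = 64.9 + 41·(7 − 16.4)/22 = 47.4°C ✓; 3' end ATA has 0 G/C, need ≥2 ✗; GC 7/22 = 31.8%, outside 42.4–64.6% ✗ — fails.
Candidate 2 (20 nt, A=2 T=5 G=5 C=8): Tm = 64.9 + 41·(13 − 16.4)/20 = 57.9°C, outside 45.6–51.8°C ✗; 3' end GCT has 2 G/C ✓; GC 13/20 = 65.0%, outside 42.4–64.6% ✗ — fails.
Candidate 3 (18 nt, A=7 T=5 G=2 C=4): Tm = 64.9 + 41·(6 − 16.4)/18 = 41.2°C, outside 45.6–51.8°C ✗; 3' end TAT has 0 G/C, need ≥2 ✗; GC 6/18 = 33.3%, outside 42.4–64.6% ✗ — fails.
Candidate 4 (23 nt, A=11 T=5 G=5 C=2): Tm = 64.9 + 41·(7 − 16.4)/23 = 48.1°C ✓; 3' end GTG has 2 G/C ✓; GC 7/23 = 30.4%, outside 42.4–64.6% ✗ — fails.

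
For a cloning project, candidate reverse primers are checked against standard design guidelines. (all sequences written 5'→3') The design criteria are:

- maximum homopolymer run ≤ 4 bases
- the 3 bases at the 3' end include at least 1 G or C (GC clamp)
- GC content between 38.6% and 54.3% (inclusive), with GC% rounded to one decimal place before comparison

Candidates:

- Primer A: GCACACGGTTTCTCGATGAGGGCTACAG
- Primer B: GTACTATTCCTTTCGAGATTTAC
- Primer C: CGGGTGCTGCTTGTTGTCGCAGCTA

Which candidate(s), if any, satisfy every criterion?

None of the candidates satisfy all criteria.

Primer A (28 nt, A=6 T=6 G=9 C=7): longest run = 3 ✓; 3' end CAG has 2 G/C ✓; GC 16/28 = 57.1%, outside 38.6–54.3% ✗ — fails.
Primer B (23 nt, A=5 T=10 G=3 C=5): longest run = 3 ✓; 3' end TAC has 1 G/C ✓; GC 8/23 = 34.8%, outside 38.6–54.3% ✗ — fails.
Primer C (25 nt, A=2 T=8 G=9 C=6): longest run = 3 ✓; 3' end CTA has 1 G/C ✓; GC 15/25 = 60.0%, outside 38.6–54.3% ✗ — fails.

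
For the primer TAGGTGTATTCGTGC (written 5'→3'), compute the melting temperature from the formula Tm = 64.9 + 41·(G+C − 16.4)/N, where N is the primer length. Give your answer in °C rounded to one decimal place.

39.2°C

Base counts: A=2, T=6, G=5, C=2; G+C = 7, N = 15.
Tm = 64.9 + 41·(7 − 16.4)/15 = 64.9 + -385.40/15 = 39.2°C.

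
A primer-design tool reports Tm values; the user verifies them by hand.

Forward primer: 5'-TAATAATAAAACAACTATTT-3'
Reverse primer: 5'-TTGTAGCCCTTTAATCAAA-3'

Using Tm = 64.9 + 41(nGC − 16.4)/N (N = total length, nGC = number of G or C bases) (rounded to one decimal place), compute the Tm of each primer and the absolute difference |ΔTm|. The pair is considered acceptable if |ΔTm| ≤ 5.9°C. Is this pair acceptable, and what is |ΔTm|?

|ΔTm| = 7.1°C; the pair is not acceptable.

Forward: G+C = 2, N = 20 → Tm = 64.9 + 41·(2 − 16.4)/20 = 35.4°C.
Reverse: G+C = 6, N = 19 → Tm = 64.9 + 41·(6 − 16.4)/19 = 42.5°C.
|ΔTm| = |35.4 − 42.5| = 7.1°C, > 5.9°C.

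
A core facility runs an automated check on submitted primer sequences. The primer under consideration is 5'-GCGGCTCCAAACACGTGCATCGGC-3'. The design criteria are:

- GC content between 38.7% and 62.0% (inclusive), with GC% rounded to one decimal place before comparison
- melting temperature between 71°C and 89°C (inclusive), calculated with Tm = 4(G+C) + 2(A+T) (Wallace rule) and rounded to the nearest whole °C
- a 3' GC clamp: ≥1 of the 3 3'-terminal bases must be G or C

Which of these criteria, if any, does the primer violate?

Fails: GC content.

Base counts: A=5, T=3, G=7, C=9 (length 24).
GC content: GC 16/24 = 66.7%, outside 38.7–62.0% ✗
Tm: Tm = 2·8 + 4·16 = 80°C ✓
GC clamp: 3' end GGC has 3 G/C ✓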